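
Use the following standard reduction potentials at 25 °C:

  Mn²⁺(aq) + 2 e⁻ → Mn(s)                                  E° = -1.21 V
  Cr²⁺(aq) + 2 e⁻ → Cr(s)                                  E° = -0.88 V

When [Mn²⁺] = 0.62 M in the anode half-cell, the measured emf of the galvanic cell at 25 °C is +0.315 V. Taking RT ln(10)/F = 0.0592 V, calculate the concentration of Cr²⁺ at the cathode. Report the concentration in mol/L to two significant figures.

0.19 M

Cr²⁺/Cr is the cathode, Mn²⁺/Mn the anode: E°cell = +0.33 V, n = 2.
Overall reaction: Cr²⁺(aq) + Mn(s) → Cr(s) + Mn²⁺(aq); Q = [Mn²⁺]^1/[Cr²⁺]^1.
From E = E° − (0.0592/n) log Q: log Q = (E° − E)·n/0.0592 = (+0.33 − (+0.315))·2/0.0592 = 0.5068.
So 1·log[Cr²⁺] = 1·log(0.62) − log Q = -0.2076 − (0.5068) = -0.7144; [Cr²⁺] = 10^(-0.7144) ≈ 0.19 M.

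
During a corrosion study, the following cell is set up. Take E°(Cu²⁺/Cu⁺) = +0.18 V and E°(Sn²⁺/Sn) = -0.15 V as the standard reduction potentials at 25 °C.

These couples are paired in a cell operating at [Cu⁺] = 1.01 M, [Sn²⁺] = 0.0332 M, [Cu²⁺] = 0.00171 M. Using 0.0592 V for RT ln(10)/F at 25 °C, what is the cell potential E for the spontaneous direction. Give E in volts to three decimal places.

+0.210 V

Cu²⁺/Cu⁺ is the cathode (higher E°), Sn²⁺/Sn the anode: E°cell = +0.18 − (-0.15) = +0.33 V, n = 2.
Overall: 2 Cu²⁺(aq) + Sn(s) → 2 Cu⁺(aq) + Sn²⁺(aq)
Q = [Cu⁺]^2·[Sn²⁺] / ([Cu²⁺]^2); log Q = 4.064.
E = E° − (0.0592/n) log Q = +0.33 − (0.0592/2)(4.064) = +0.210 V.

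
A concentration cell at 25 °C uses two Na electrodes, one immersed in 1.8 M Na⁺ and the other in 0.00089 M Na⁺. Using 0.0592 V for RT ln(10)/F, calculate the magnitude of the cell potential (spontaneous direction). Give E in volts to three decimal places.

+0.196 V

For a concentration cell E°cell = 0. The 1.8 M side is the cathode (reduction is favoured where [Na⁺] is higher).
With n = 1, E = −(0.0592/1) log([Na⁺]ₐₙ/[Na⁺]꜀ₐₜ) = −(0.0592/1) log(0.00089/1.8) = −(0.0592/1)(-3.306) = +0.196 V.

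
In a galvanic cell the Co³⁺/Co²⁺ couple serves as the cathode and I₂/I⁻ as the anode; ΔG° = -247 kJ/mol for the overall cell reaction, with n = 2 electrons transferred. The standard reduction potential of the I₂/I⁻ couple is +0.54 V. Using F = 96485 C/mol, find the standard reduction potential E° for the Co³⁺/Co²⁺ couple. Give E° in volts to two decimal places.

E°cell = −ΔG°/(nF) = −(-247×10³)/((2)(96485)) = +1.280 V.
Since Co³⁺/Co²⁺ is the cathode and I₂/I⁻ the anode, E°cell = E°(Co³⁺/Co²⁺) − E°(I₂/I⁻).
So E°(Co³⁺/Co²⁺) = E°cell + E°(I₂/I⁻) = +1.280 + (+0.54) = +1.82 V.

+1.82 V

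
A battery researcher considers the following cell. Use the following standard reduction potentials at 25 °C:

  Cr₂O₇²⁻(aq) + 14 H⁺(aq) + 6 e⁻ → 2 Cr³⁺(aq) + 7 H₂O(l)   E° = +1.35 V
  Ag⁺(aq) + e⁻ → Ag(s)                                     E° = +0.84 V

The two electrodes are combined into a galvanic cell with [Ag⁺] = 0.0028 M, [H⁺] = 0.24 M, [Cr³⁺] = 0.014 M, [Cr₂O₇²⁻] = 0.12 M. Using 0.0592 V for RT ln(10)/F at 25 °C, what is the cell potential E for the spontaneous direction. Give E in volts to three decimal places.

Cr₂O₇²⁻/Cr³⁺ is the cathode (higher E°), Ag⁺/Ag the anode: E°cell = +1.35 − (+0.84) = +0.51 V, n = 6.
Overall: Cr₂O₇²⁻(aq) + 14 H⁺(aq) + 6 Ag(s) → 2 Cr³⁺(aq) + 7 H₂O(l) + 6 Ag⁺(aq)
Q = [Cr³⁺]^2·[Ag⁺]^6 / ([Cr₂O₇²⁻]·[H⁺]^14); log Q = -9.427.
E = E° − (0.0592/n) log Q = +0.51 − (0.0592/6)(-9.427) = +0.603 V.

+0.603 V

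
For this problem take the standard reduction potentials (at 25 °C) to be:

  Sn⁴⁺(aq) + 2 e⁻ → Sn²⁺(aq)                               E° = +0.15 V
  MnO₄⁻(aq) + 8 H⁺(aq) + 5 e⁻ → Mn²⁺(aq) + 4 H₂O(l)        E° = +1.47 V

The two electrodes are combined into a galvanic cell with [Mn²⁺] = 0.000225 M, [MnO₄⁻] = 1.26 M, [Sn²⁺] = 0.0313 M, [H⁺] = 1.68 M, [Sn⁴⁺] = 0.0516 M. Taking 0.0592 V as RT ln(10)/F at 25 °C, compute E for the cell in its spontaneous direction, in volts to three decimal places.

+1.379 V

MnO₄⁻/Mn²⁺ is the cathode (higher E°), Sn⁴⁺/Sn²⁺ the anode: E°cell = +1.47 − (+0.15) = +1.32 V, n = 10.
Overall: 2 MnO₄⁻(aq) + 16 H⁺(aq) + 5 Sn²⁺(aq) → 2 Mn²⁺(aq) + 8 H₂O(l) + 5 Sn⁴⁺(aq)
Q = [Mn²⁺]^2·[Sn⁴⁺]^5 / ([MnO₄⁻]^2·[H⁺]^16·[Sn²⁺]^5); log Q = -10.016.
E = E° − (0.0592/n) log Q = +1.32 − (0.0592/10)(-10.016) = +1.379 V.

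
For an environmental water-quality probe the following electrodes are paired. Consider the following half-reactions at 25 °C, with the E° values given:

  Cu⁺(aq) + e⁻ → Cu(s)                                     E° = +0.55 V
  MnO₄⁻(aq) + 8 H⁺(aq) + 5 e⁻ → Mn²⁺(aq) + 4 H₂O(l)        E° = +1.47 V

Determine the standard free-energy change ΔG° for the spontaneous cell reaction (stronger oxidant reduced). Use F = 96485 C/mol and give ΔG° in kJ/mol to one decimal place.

MnO₄⁻/Mn²⁺ (E° = +1.47 V) is the cathode; Cu⁺/Cu (E° = +0.55 V) is the anode, so E°cell = +0.92 V.
Balancing electrons gives n = 5 (lcm of 5 and 1).
ΔG° = −nFE° = −(5)(96485)(+0.92) = -443,831 J = -443.8 kJ/mol.

-443.8 kJ/mol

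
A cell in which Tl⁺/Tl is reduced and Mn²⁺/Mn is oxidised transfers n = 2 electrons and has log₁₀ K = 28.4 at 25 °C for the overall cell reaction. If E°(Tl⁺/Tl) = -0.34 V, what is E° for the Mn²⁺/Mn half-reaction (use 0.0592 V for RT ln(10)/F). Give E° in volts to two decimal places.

-1.18 V

E°cell = (0.0592/n)·log K = (0.0592/2)(28.4) = +0.841 V.
Since Tl⁺/Tl is the cathode and Mn²⁺/Mn the anode, E°cell = E°(Tl⁺/Tl) − E°(Mn²⁺/Mn).
So E°(Mn²⁺/Mn) = E°(Tl⁺/Tl) − E°cell = (-0.34) − (+0.841) = -1.18 V.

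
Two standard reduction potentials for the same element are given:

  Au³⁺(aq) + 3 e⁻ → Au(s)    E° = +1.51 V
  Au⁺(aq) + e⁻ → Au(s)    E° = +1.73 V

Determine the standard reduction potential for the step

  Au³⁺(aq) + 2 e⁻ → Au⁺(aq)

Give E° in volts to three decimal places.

Sequential free energies add, so n₃E°₃ = n₁E°₁ + n₂E°₂.
With n₃ = 3, and the known step contributing 1×(+1.73) V, the unknown satisfies 2·E° = 3×(+1.51) − 1×(+1.73) = +2.800.
E° = +2.800 / 2 = +1.400 V.

+1.400 V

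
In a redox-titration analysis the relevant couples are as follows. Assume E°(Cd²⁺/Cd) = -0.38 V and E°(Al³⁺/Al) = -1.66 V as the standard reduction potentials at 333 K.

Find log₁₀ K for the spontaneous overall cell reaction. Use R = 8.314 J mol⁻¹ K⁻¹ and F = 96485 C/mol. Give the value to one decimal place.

116.2

Cathode: Cd²⁺/Cd; anode: Al³⁺/Al. E°cell = (-0.38) − (-1.66) = +1.28 V, with n = 6.
ΔG° = −nFE° = −RT ln K, so ln K = nFE°/(RT) = (6)(96485)(+1.28) / ((8.314)(333)) = 267.650.
log₁₀ K = 267.650 / ln 10 = 116.2.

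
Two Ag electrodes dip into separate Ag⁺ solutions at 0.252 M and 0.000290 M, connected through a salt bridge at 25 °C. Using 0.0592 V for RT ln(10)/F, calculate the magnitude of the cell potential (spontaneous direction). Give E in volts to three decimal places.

+0.174 V

For a concentration cell E°cell = 0. The 0.252 M side is the cathode (reduction is favoured where [Ag⁺] is higher).
With n = 1, E = −(0.0592/1) log([Ag⁺]ₐₙ/[Ag⁺]꜀ₐₜ) = −(0.0592/1) log(0.00029/0.252) = −(0.0592/1)(-2.939) = +0.174 V.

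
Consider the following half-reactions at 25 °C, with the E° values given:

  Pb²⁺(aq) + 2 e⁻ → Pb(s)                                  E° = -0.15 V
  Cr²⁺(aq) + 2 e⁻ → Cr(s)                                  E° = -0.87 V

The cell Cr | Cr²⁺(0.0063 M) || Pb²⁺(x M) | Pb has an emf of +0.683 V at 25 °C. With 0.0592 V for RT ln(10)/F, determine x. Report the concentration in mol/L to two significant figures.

Pb²⁺/Pb is the cathode, Cr²⁺/Cr the anode: E°cell = +0.72 V, n = 2.
Overall reaction: Pb²⁺(aq) + Cr(s) → Pb(s) + Cr²⁺(aq); Q = [Cr²⁺]^1/[Pb²⁺]^1.
From E = E° − (0.0592/n) log Q: log Q = (E° − E)·n/0.0592 = (+0.72 − (+0.683))·2/0.0592 = 1.2500.
So 1·log[Pb²⁺] = 1·log(0.0063) − log Q = -2.2007 − (1.2500) = -3.4507; [Pb²⁺] = 10^(-3.4507) ≈ 0.00035 M.

0.00035 M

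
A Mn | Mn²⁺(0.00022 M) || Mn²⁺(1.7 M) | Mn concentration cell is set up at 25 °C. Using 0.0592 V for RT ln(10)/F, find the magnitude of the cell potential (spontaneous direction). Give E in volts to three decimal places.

+0.115 V

For a concentration cell E°cell = 0. The 1.7 M side is the cathode (reduction is favoured where [Mn²⁺] is higher).
With n = 2, E = −(0.0592/2) log([Mn²⁺]ₐₙ/[Mn²⁺]꜀ₐₜ) = −(0.0592/2) log(0.00022/1.7) = −(0.0592/2)(-3.888) = +0.115 V.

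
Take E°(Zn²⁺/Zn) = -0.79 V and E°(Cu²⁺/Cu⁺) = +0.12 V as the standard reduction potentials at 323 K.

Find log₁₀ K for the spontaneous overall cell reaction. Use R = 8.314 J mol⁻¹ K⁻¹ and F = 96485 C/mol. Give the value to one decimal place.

28.4

Cathode: Cu²⁺/Cu⁺; anode: Zn²⁺/Zn. E°cell = (+0.12) − (-0.79) = +0.91 V, with n = 2.
ΔG° = −nFE° = −RT ln K, so ln K = nFE°/(RT) = (2)(96485)(+0.91) / ((8.314)(323)) = 65.391.
log₁₀ K = 65.391 / ln 10 = 28.4.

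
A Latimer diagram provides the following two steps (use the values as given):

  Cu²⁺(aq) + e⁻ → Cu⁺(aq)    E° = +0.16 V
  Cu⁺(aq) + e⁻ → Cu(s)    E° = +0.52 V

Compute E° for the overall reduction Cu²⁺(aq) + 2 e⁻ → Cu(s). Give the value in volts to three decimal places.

+0.340 V

Standard free energies of sequential steps add: ΔG°₃ = ΔG°₁ + ΔG°₂, so n₃E°₃ = n₁E°₁ + n₂E°₂.
E°₃ = (1×+0.16 + 1×+0.52) / 2 = (+0.680) / 2 = +0.340 V.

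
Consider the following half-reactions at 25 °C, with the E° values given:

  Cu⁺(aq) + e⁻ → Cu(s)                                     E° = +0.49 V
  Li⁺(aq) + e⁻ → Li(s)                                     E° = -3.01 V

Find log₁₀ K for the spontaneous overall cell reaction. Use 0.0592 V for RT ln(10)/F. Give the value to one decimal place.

59.1

Cathode: Cu⁺/Cu; anode: Li⁺/Li. E°cell = +3.50 V, n = 1.
log K = nE°cell / 0.0592 = (1)(+3.50) / 0.0592 = 59.1.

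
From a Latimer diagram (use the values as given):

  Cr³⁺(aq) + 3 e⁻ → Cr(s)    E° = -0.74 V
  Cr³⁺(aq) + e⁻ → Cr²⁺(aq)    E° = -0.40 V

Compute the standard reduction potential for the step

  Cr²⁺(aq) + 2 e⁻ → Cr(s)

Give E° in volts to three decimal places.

-0.910 V

Sequential free energies add, so n₃E°₃ = n₁E°₁ + n₂E°₂.
With n₃ = 3, and the known step contributing 1×(-0.40) V, the unknown satisfies 2·E° = 3×(-0.74) − 1×(-0.40) = -1.820.
E° = -1.820 / 2 = -0.910 V.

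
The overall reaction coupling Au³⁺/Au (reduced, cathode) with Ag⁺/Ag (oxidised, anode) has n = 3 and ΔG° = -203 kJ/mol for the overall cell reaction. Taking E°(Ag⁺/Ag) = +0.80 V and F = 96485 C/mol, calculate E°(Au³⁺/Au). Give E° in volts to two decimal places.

E°cell = −ΔG°/(nF) = −(-203×10³)/((3)(96485)) = +0.701 V.
Since Au³⁺/Au is the cathode and Ag⁺/Ag the anode, E°cell = E°(Au³⁺/Au) − E°(Ag⁺/Ag).
So E°(Au³⁺/Au) = E°cell + E°(Ag⁺/Ag) = +0.701 + (+0.80) = +1.50 V.

+1.50 V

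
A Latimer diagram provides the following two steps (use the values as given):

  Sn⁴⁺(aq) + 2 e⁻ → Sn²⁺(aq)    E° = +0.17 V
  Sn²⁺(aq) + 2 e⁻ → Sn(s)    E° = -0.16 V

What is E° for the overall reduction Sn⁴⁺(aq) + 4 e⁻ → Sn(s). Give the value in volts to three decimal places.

+0.005 V

Since ΔG° = −nFE° is additive over sequential reductions, n₃E°₃ = n₁E°₁ + n₂E°₂.
E°₃ = (2×+0.17 + 2×-0.16) / 4 = (+0.020) / 4 = +0.005 V.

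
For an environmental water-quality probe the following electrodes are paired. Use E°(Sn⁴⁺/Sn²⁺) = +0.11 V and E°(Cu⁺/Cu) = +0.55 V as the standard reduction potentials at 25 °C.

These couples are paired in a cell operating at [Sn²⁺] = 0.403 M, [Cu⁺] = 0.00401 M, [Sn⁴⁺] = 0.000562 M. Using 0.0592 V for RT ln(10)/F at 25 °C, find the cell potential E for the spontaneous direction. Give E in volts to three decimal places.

+0.383 V

Cu⁺/Cu is the cathode (higher E°), Sn⁴⁺/Sn²⁺ the anode: E°cell = +0.55 − (+0.11) = +0.44 V, n = 2.
Overall: 2 Cu⁺(aq) + Sn²⁺(aq) → 2 Cu(s) + Sn⁴⁺(aq)
Q = [Sn⁴⁺] / ([Cu⁺]^2·[Sn²⁺]); log Q = 1.938.
E = E° − (0.0592/n) log Q = +0.44 − (0.0592/2)(1.938) = +0.383 V.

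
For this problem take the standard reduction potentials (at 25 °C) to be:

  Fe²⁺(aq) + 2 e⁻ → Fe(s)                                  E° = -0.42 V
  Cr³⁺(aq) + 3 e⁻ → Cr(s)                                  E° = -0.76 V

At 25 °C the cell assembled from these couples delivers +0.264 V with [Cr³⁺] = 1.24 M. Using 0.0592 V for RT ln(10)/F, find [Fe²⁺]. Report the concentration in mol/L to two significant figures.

0.0031 M

Fe²⁺/Fe is the cathode, Cr³⁺/Cr the anode: E°cell = +0.34 V, n = 6.
Overall reaction: 3 Fe²⁺(aq) + 2 Cr(s) → 3 Fe(s) + 2 Cr³⁺(aq); Q = [Cr³⁺]^2/[Fe²⁺]^3.
From E = E° − (0.0592/n) log Q: log Q = (E° − E)·n/0.0592 = (+0.34 − (+0.264))·6/0.0592 = 7.7027.
So 3·log[Fe²⁺] = 2·log(1.24) − log Q = 0.1868 − (7.7027) = -7.5159; log[Fe²⁺] = -7.5159 / 3 = -2.5053; [Fe²⁺] = 10^(-2.5053) ≈ 0.0031 M.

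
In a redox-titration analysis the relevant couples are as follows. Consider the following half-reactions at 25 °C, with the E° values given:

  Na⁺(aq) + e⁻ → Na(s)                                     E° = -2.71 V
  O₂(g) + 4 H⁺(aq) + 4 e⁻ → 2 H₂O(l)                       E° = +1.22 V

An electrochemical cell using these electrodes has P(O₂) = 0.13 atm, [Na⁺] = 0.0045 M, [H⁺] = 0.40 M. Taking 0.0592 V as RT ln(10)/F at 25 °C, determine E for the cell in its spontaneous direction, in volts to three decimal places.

O₂/H₂O is the cathode (higher E°), Na⁺/Na the anode: E°cell = +1.22 − (-2.71) = +3.93 V, n = 4.
Overall: O₂(g) + 4 H⁺(aq) + 4 Na(s) → 2 H₂O(l) + 4 Na⁺(aq)
Q = [Na⁺]^4 / (P(O₂)·[H⁺]^4); log Q = -6.909.
E = E° − (0.0592/n) log Q = +3.93 − (0.0592/4)(-6.909) = +4.032 V.

+4.032 V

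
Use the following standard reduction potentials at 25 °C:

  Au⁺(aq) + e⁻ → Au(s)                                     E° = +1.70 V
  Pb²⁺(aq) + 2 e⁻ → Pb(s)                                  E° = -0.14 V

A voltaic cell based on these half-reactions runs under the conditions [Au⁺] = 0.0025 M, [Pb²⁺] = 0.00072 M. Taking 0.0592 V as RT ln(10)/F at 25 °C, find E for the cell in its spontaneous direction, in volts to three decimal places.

+1.779 V

Au⁺/Au is the cathode (higher E°), Pb²⁺/Pb the anode: E°cell = +1.70 − (-0.14) = +1.84 V, n = 2.
Overall: 2 Au⁺(aq) + Pb(s) → 2 Au(s) + Pb²⁺(aq)
Q = [Pb²⁺] / ([Au⁺]^2); log Q = 2.061.
E = E° − (0.0592/n) log Q = +1.84 − (0.0592/2)(2.061) = +1.779 V.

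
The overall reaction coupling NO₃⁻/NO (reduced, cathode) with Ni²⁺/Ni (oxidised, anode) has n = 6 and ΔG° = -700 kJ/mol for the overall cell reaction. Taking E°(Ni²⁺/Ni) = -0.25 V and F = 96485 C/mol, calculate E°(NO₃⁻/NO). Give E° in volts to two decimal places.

+0.96 V

E°cell = −ΔG°/(nF) = −(-700×10³)/((6)(96485)) = +1.209 V.
Since NO₃⁻/NO is the cathode and Ni²⁺/Ni the anode, E°cell = E°(NO₃⁻/NO) − E°(Ni²⁺/Ni).
So E°(NO₃⁻/NO) = E°cell + E°(Ni²⁺/Ni) = +1.209 + (-0.25) = +0.96 V.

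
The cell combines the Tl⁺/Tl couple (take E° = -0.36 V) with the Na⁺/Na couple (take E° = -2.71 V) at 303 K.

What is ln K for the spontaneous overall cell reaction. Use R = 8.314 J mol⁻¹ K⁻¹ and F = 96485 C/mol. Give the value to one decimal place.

Cathode: Tl⁺/Tl; anode: Na⁺/Na. E°cell = (-0.36) − (-2.71) = +2.35 V, with n = 1.
ΔG° = −nFE° = −RT ln K, so ln K = nFE°/(RT) = (1)(96485)(+2.35) / ((8.314)(303)) = 90.007.

90.0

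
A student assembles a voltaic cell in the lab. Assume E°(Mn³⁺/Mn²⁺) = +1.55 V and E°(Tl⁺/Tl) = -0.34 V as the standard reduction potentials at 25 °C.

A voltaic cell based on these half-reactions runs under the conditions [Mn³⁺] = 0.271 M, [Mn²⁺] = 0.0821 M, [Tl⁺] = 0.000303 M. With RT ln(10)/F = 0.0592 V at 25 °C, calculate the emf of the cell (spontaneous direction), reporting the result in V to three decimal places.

Mn³⁺/Mn²⁺ is the cathode (higher E°), Tl⁺/Tl the anode: E°cell = +1.55 − (-0.34) = +1.89 V, n = 1.
Overall: Mn³⁺(aq) + Tl(s) → Mn²⁺(aq) + Tl⁺(aq)
Q = [Mn²⁺]·[Tl⁺] / ([Mn³⁺]); log Q = -4.037.
E = E° − (0.0592/n) log Q = +1.89 − (0.0592/1)(-4.037) = +2.129 V.

+2.129 V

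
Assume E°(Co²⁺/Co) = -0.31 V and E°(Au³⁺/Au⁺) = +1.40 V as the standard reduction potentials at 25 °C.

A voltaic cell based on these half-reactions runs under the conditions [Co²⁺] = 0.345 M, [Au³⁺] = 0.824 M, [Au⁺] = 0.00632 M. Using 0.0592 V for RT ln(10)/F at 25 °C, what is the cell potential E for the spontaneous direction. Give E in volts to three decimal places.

+1.786 V

Au³⁺/Au⁺ is the cathode (higher E°), Co²⁺/Co the anode: E°cell = +1.40 − (-0.31) = +1.71 V, n = 2.
Overall: Au³⁺(aq) + Co(s) → Au⁺(aq) + Co²⁺(aq)
Q = [Au⁺]·[Co²⁺] / ([Au³⁺]); log Q = -2.577.
E = E° − (0.0592/n) log Q = +1.71 − (0.0592/2)(-2.577) = +1.786 V.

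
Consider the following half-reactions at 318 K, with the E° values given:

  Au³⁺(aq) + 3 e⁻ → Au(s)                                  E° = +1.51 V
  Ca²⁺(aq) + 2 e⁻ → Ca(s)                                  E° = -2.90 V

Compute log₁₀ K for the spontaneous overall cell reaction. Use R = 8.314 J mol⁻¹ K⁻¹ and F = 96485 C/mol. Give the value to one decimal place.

Cathode: Au³⁺/Au; anode: Ca²⁺/Ca. E°cell = (+1.51) − (-2.90) = +4.41 V, with n = 6.
ΔG° = −nFE° = −RT ln K, so ln K = nFE°/(RT) = (6)(96485)(+4.41) / ((8.314)(318)) = 965.634.
log₁₀ K = 965.634 / ln 10 = 419.4.

419.4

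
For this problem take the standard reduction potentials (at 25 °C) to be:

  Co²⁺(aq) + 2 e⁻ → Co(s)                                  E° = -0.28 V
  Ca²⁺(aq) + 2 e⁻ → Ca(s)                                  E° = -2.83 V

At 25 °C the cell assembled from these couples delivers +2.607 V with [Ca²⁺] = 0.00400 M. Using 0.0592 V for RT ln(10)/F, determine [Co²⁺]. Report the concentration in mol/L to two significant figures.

Co²⁺/Co is the cathode, Ca²⁺/Ca the anode: E°cell = +2.55 V, n = 2.
Overall reaction: Co²⁺(aq) + Ca(s) → Co(s) + Ca²⁺(aq); Q = [Ca²⁺]^1/[Co²⁺]^1.
From E = E° − (0.0592/n) log Q: log Q = (E° − E)·n/0.0592 = (+2.55 − (+2.607))·2/0.0592 = -1.9257.
So 1·log[Co²⁺] = 1·log(0.004) − log Q = -2.3979 − (-1.9257) = -0.4722; [Co²⁺] = 10^(-0.4722) ≈ 0.34 M.

0.34 M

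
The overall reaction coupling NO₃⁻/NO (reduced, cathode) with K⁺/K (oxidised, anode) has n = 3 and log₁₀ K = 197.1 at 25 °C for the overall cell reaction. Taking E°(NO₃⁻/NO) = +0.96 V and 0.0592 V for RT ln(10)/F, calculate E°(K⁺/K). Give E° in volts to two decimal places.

E°cell = (0.0592/n)·log K = (0.0592/3)(197.1) = +3.889 V.
Since NO₃⁻/NO is the cathode and K⁺/K the anode, E°cell = E°(NO₃⁻/NO) − E°(K⁺/K).
So E°(K⁺/K) = E°(NO₃⁻/NO) − E°cell = (+0.96) − (+3.889) = -2.93 V.

-2.93 V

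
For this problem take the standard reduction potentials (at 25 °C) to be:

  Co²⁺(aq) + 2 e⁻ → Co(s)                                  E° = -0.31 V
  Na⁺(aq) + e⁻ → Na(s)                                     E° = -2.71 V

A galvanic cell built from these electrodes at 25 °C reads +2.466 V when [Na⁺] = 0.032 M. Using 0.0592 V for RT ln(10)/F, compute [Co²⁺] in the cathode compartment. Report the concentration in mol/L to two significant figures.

0.17 M

Co²⁺/Co is the cathode, Na⁺/Na the anode: E°cell = +2.40 V, n = 2.
Overall reaction: Co²⁺(aq) + 2 Na(s) → Co(s) + 2 Na⁺(aq); Q = [Na⁺]^2/[Co²⁺]^1.
From E = E° − (0.0592/n) log Q: log Q = (E° − E)·n/0.0592 = (+2.40 − (+2.466))·2/0.0592 = -2.2297.
So 1·log[Co²⁺] = 2·log(0.032) − log Q = -2.9897 − (-2.2297) = -0.7600; [Co²⁺] = 10^(-0.7600) ≈ 0.17 M.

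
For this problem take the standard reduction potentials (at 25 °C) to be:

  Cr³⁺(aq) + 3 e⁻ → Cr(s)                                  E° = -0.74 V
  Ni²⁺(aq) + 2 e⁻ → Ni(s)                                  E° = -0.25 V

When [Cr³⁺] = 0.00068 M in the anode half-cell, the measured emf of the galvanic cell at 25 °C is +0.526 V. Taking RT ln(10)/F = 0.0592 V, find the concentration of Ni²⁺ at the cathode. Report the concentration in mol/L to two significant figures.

Ni²⁺/Ni is the cathode, Cr³⁺/Cr the anode: E°cell = +0.49 V, n = 6.
Overall reaction: 3 Ni²⁺(aq) + 2 Cr(s) → 3 Ni(s) + 2 Cr³⁺(aq); Q = [Cr³⁺]^2/[Ni²⁺]^3.
From E = E° − (0.0592/n) log Q: log Q = (E° − E)·n/0.0592 = (+0.49 − (+0.526))·6/0.0592 = -3.6486.
So 3·log[Ni²⁺] = 2·log(0.00068) − log Q = -6.3350 − (-3.6486) = -2.6864; log[Ni²⁺] = -2.6864 / 3 = -0.8955; [Ni²⁺] = 10^(-0.8955) ≈ 0.13 M.

0.13 M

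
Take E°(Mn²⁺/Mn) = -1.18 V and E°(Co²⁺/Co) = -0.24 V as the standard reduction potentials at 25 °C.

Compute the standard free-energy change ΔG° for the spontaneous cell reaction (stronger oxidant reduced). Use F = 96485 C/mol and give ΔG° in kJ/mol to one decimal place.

-181.4 kJ/mol

Co²⁺/Co (E° = -0.24 V) is the cathode; Mn²⁺/Mn (E° = -1.18 V) is the anode, so E°cell = +0.94 V.
Balancing electrons gives n = 2 (lcm of 2 and 2).
ΔG° = −nFE° = −(2)(96485)(+0.94) = -181,392 J = -181.4 kJ/mol.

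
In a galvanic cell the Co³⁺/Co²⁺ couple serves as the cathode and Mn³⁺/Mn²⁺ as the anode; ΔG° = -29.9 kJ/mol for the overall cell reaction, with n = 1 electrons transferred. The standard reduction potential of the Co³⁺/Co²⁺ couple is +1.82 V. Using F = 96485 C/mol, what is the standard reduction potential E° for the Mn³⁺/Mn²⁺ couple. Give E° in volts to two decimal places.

+1.51 V

E°cell = −ΔG°/(nF) = −(-29.9×10³)/((1)(96485)) = +0.310 V.
Since Co³⁺/Co²⁺ is the cathode and Mn³⁺/Mn²⁺ the anode, E°cell = E°(Co³⁺/Co²⁺) − E°(Mn³⁺/Mn²⁺).
So E°(Mn³⁺/Mn²⁺) = E°(Co³⁺/Co²⁺) − E°cell = (+1.82) − (+0.310) = +1.51 V.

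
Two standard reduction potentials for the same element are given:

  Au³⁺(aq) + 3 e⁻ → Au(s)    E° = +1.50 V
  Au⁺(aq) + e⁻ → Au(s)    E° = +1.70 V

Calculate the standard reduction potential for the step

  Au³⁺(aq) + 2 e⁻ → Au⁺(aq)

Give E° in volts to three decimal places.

Sequential free energies add, so n₃E°₃ = n₁E°₁ + n₂E°₂.
With n₃ = 3, and the known step contributing 1×(+1.70) V, the unknown satisfies 2·E° = 3×(+1.50) − 1×(+1.70) = +2.800.
E° = +2.800 / 2 = +1.400 V.

+1.400 V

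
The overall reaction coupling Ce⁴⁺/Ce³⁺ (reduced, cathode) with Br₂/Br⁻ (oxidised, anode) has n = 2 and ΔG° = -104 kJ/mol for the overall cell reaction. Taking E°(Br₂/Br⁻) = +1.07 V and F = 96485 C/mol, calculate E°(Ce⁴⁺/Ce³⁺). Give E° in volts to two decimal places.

+1.61 V

E°cell = −ΔG°/(nF) = −(-104×10³)/((2)(96485)) = +0.539 V.
Since Ce⁴⁺/Ce³⁺ is the cathode and Br₂/Br⁻ the anode, E°cell = E°(Ce⁴⁺/Ce³⁺) − E°(Br₂/Br⁻).
So E°(Ce⁴⁺/Ce³⁺) = E°cell + E°(Br₂/Br⁻) = +0.539 + (+1.07) = +1.61 V.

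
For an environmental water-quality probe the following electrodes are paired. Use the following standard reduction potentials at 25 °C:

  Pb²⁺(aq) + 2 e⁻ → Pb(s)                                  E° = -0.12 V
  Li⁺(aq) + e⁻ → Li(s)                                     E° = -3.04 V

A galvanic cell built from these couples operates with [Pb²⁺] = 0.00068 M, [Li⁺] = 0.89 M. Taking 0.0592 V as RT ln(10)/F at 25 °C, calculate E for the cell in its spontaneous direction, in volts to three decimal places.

Pb²⁺/Pb is the cathode (higher E°), Li⁺/Li the anode: E°cell = -0.12 − (-3.04) = +2.92 V, n = 2.
Overall: Pb²⁺(aq) + 2 Li(s) → Pb(s) + 2 Li⁺(aq)
Q = [Li⁺]^2 / ([Pb²⁺]); log Q = 3.066.
E = E° − (0.0592/n) log Q = +2.92 − (0.0592/2)(3.066) = +2.829 V.

+2.829 V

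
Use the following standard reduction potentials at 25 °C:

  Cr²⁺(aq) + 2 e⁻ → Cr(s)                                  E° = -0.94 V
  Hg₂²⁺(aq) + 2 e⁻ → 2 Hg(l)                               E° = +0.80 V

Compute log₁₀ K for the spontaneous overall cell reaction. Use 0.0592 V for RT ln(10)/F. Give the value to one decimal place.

Cathode: Hg₂²⁺/Hg; anode: Cr²⁺/Cr. E°cell = +1.74 V, n = 2.
log K = nE°cell / 0.0592 = (2)(+1.74) / 0.0592 = 58.8.

58.8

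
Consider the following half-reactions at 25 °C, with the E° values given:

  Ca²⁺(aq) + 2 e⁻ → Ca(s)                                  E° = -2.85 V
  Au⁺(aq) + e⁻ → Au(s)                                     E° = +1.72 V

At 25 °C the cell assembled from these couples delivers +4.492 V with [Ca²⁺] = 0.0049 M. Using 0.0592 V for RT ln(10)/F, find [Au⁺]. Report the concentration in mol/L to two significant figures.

0.0034 M

Au⁺/Au is the cathode, Ca²⁺/Ca the anode: E°cell = +4.57 V, n = 2.
Overall reaction: 2 Au⁺(aq) + Ca(s) → 2 Au(s) + Ca²⁺(aq); Q = [Ca²⁺]^1/[Au⁺]^2.
From E = E° − (0.0592/n) log Q: log Q = (E° − E)·n/0.0592 = (+4.57 − (+4.492))·2/0.0592 = 2.6351.
So 2·log[Au⁺] = 1·log(0.0049) − log Q = -2.3098 − (2.6351) = -4.9449; log[Au⁺] = -4.9449 / 2 = -2.4724; [Au⁺] = 10^(-2.4724) ≈ 0.0034 M.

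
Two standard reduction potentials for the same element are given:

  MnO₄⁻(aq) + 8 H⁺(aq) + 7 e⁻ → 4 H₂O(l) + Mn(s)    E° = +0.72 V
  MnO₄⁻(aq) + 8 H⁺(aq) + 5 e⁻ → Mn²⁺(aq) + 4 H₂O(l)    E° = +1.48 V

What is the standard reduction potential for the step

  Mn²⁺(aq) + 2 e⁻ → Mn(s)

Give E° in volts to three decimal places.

-1.180 V

Sequential free energies add, so n₃E°₃ = n₁E°₁ + n₂E°₂.
With n₃ = 7, and the known step contributing 5×(+1.48) V, the unknown satisfies 2·E° = 7×(+0.72) − 5×(+1.48) = -2.360.
E° = -2.360 / 2 = -1.180 V.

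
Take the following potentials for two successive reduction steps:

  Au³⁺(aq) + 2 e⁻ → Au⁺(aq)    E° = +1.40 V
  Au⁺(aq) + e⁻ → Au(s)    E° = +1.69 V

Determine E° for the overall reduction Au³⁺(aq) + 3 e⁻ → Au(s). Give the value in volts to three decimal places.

Adding the free-energy changes (−nFE°) of the two steps gives −n₃FE°₃ = −n₁FE°₁ − n₂FE°₂.
E°₃ = (2×+1.40 + 1×+1.69) / 3 = (+4.490) / 3 = +1.497 V.

+1.497 V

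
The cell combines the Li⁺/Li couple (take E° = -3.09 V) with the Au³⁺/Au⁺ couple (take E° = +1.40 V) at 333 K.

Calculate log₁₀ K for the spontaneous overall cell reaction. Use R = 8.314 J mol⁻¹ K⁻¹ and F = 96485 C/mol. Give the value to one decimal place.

135.9

Cathode: Au³⁺/Au⁺; anode: Li⁺/Li. E°cell = (+1.40) − (-3.09) = +4.49 V, with n = 2.
ΔG° = −nFE° = −RT ln K, so ln K = nFE°/(RT) = (2)(96485)(+4.49) / ((8.314)(333)) = 312.955.
log₁₀ K = 312.955 / ln 10 = 135.9.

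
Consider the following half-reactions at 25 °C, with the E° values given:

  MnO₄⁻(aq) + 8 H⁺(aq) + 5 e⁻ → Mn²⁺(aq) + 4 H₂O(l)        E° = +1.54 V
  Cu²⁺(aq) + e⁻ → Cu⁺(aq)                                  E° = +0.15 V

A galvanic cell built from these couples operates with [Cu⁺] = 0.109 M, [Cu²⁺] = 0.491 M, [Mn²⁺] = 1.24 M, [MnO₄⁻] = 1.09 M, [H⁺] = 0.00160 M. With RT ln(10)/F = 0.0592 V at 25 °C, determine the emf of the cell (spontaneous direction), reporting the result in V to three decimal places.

MnO₄⁻/Mn²⁺ is the cathode (higher E°), Cu²⁺/Cu⁺ the anode: E°cell = +1.54 − (+0.15) = +1.39 V, n = 5.
Overall: MnO₄⁻(aq) + 8 H⁺(aq) + 5 Cu⁺(aq) → Mn²⁺(aq) + 4 H₂O(l) + 5 Cu²⁺(aq)
Q = [Mn²⁺]·[Cu²⁺]^5 / ([MnO₄⁻]·[H⁺]^8·[Cu⁺]^5); log Q = 25.691.
E = E° − (0.0592/n) log Q = +1.39 − (0.0592/5)(25.691) = +1.086 V.

+1.086 V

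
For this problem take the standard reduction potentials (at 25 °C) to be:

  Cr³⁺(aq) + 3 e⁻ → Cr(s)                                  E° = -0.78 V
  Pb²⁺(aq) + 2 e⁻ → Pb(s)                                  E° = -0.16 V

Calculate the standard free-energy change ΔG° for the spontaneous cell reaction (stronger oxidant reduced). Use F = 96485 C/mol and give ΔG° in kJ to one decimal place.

Pb²⁺/Pb (E° = -0.16 V) is the cathode; Cr³⁺/Cr (E° = -0.78 V) is the anode, so E°cell = +0.62 V.
Balancing electrons gives n = 6 (lcm of 2 and 3).
ΔG° = −nFE° = −(6)(96485)(+0.62) = -358,924 J = -358.9 kJ.

-358.9 kJ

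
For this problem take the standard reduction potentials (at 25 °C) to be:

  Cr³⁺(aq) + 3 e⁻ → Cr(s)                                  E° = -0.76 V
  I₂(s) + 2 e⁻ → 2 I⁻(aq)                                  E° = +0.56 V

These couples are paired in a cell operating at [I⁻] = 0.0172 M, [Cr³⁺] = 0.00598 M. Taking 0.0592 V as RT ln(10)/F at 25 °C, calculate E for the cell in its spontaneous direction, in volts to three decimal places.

I₂/I⁻ is the cathode (higher E°), Cr³⁺/Cr the anode: E°cell = +0.56 − (-0.76) = +1.32 V, n = 6.
Overall: 3 I₂(s) + 2 Cr(s) → 6 I⁻(aq) + 2 Cr³⁺(aq)
Q = [I⁻]^6·[Cr³⁺]^2; log Q = -15.033.
E = E° − (0.0592/n) log Q = +1.32 − (0.0592/6)(-15.033) = +1.468 V.

+1.468 V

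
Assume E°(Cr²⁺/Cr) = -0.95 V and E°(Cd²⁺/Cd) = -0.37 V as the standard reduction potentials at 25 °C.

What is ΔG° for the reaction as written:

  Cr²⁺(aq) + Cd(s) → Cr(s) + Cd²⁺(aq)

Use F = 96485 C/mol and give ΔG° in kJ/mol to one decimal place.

+111.9 kJ/mol

As written, Cr²⁺/Cr is reduced (cathode) and Cd²⁺/Cd is oxidised (anode), so E°cell = (-0.95) − (-0.37) = -0.58 V.
Balancing electrons gives n = 2.
ΔG° = −nFE° = −(2)(96485)(-0.58) = 111,923 J = +111.9 kJ/mol.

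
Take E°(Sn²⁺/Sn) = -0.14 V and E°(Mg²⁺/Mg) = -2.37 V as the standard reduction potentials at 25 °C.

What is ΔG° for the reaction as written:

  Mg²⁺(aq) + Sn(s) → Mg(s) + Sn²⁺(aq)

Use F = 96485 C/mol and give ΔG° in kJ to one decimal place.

As written, Mg²⁺/Mg is reduced (cathode) and Sn²⁺/Sn is oxidised (anode), so E°cell = (-2.37) − (-0.14) = -2.23 V.
Balancing electrons gives n = 2.
ΔG° = −nFE° = −(2)(96485)(-2.23) = 430,323 J = +430.3 kJ.

+430.3 kJ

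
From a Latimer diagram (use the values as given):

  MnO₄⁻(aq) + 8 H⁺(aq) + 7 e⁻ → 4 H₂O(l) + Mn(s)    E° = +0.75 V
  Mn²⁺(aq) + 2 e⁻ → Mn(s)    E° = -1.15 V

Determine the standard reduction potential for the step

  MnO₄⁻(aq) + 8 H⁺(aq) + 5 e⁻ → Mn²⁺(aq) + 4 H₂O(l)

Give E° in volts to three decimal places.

+1.510 V

Sequential free energies add, so n₃E°₃ = n₁E°₁ + n₂E°₂.
With n₃ = 7, and the known step contributing 2×(-1.15) V, the unknown satisfies 5·E° = 7×(+0.75) − 2×(-1.15) = +7.550.
E° = +7.550 / 5 = +1.510 V.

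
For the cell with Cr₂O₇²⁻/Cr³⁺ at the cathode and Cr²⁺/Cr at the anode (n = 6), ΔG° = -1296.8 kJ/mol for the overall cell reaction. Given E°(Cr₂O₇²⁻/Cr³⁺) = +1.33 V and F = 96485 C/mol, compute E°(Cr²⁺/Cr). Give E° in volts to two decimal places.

-0.91 V

E°cell = −ΔG°/(nF) = −(-1296.8×10³)/((6)(96485)) = +2.240 V.
Since Cr₂O₇²⁻/Cr³⁺ is the cathode and Cr²⁺/Cr the anode, E°cell = E°(Cr₂O₇²⁻/Cr³⁺) − E°(Cr²⁺/Cr).
So E°(Cr²⁺/Cr) = E°(Cr₂O₇²⁻/Cr³⁺) − E°cell = (+1.33) − (+2.240) = -0.91 V.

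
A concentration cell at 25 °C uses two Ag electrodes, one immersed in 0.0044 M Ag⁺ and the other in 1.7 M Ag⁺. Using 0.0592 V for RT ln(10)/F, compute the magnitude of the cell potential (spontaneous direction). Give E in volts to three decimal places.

For a concentration cell E°cell = 0. The 1.7 M side is the cathode (reduction is favoured where [Ag⁺] is higher).
With n = 1, E = −(0.0592/1) log([Ag⁺]ₐₙ/[Ag⁺]꜀ₐₜ) = −(0.0592/1) log(0.0044/1.7) = −(0.0592/1)(-2.587) = +0.153 V.

+0.153 V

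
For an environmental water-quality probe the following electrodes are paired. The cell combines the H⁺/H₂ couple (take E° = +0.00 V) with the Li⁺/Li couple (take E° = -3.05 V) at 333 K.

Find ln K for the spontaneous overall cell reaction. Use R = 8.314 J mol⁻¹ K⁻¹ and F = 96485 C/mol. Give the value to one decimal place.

212.6

Cathode: H⁺/H₂; anode: Li⁺/Li. E°cell = (+0.00) − (-3.05) = +3.05 V, with n = 2.
ΔG° = −nFE° = −RT ln K, so ln K = nFE°/(RT) = (2)(96485)(+3.05) / ((8.314)(333)) = 212.586.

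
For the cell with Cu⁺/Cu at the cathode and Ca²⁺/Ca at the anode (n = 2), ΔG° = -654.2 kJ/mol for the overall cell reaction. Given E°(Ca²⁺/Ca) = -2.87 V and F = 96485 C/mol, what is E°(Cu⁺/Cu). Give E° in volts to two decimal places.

+0.52 V

E°cell = −ΔG°/(nF) = −(-654.2×10³)/((2)(96485)) = +3.390 V.
Since Cu⁺/Cu is the cathode and Ca²⁺/Ca the anode, E°cell = E°(Cu⁺/Cu) − E°(Ca²⁺/Ca).
So E°(Cu⁺/Cu) = E°cell + E°(Ca²⁺/Ca) = +3.390 + (-2.87) = +0.52 V.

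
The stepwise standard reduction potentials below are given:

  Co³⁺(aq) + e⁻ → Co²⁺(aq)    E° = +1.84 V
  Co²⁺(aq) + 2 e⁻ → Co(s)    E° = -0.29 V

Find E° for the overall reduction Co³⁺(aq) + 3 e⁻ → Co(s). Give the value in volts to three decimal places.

+0.420 V

Since ΔG° = −nFE° is additive over sequential reductions, n₃E°₃ = n₁E°₁ + n₂E°₂.
E°₃ = (1×+1.84 + 2×-0.29) / 3 = (+1.260) / 3 = +0.420 V.
E° values themselves are not directly additive — weighting by electron count is essential.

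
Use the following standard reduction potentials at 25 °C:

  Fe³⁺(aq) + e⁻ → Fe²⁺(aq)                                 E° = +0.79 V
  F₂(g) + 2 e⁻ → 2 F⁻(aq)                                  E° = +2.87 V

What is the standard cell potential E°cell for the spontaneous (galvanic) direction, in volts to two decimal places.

+2.08 V

The F₂/F⁻ couple has the higher reduction potential, so it is the cathode; Fe³⁺/Fe²⁺ is oxidised at the anode.
E°cell = E°(cathode) − E°(anode) = (+2.87) − (+0.79) = +2.08 V.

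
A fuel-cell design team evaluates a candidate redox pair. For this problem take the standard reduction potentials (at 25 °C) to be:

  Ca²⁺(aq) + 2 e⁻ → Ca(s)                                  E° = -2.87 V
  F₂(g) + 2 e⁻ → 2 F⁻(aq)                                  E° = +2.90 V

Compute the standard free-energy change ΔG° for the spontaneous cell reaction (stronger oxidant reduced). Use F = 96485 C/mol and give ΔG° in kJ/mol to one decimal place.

-1113.4 kJ/mol

F₂/F⁻ (E° = +2.90 V) is the cathode; Ca²⁺/Ca (E° = -2.87 V) is the anode, so E°cell = +5.77 V.
Balancing electrons gives n = 2 (lcm of 2 and 2).
ΔG° = −nFE° = −(2)(96485)(+5.77) = -1,113,437 J = -1113.4 kJ/mol.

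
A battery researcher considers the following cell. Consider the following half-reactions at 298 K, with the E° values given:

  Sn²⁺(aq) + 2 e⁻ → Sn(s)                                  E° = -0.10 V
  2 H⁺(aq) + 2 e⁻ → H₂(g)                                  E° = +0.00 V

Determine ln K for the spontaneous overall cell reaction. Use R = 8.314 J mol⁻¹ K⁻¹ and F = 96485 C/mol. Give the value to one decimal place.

7.8

Cathode: H⁺/H₂; anode: Sn²⁺/Sn. E°cell = (+0.00) − (-0.10) = +0.10 V, with n = 2.
ΔG° = −nFE° = −RT ln K, so ln K = nFE°/(RT) = (2)(96485)(+0.10) / ((8.314)(298)) = 7.789.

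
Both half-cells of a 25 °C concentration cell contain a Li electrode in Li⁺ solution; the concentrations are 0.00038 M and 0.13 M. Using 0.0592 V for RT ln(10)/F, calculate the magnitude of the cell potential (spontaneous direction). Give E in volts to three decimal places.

For a concentration cell E°cell = 0. The 0.13 M side is the cathode (reduction is favoured where [Li⁺] is higher).
With n = 1, E = −(0.0592/1) log([Li⁺]ₐₙ/[Li⁺]꜀ₐₜ) = −(0.0592/1) log(0.00038/0.13) = −(0.0592/1)(-2.534) = +0.150 V.

+0.150 V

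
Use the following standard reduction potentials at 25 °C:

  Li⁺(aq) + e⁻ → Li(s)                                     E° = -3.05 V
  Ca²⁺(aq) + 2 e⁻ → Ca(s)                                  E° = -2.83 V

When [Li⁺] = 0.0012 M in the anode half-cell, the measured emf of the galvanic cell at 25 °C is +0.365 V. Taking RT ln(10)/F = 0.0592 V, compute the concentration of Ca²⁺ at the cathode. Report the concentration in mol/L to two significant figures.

0.11 M

Ca²⁺/Ca is the cathode, Li⁺/Li the anode: E°cell = +0.22 V, n = 2.
Overall reaction: Ca²⁺(aq) + 2 Li(s) → Ca(s) + 2 Li⁺(aq); Q = [Li⁺]^2/[Ca²⁺]^1.
From E = E° − (0.0592/n) log Q: log Q = (E° − E)·n/0.0592 = (+0.22 − (+0.365))·2/0.0592 = -4.8986.
So 1·log[Ca²⁺] = 2·log(0.0012) − log Q = -5.8416 − (-4.8986) = -0.9430; [Ca²⁺] = 10^(-0.9430) ≈ 0.11 M.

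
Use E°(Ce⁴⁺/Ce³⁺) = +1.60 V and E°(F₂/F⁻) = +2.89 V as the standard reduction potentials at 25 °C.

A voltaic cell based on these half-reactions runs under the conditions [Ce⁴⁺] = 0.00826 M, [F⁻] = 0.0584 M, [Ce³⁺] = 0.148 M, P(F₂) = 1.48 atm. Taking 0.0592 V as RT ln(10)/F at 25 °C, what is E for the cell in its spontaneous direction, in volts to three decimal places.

+1.442 V

F₂/F⁻ is the cathode (higher E°), Ce⁴⁺/Ce³⁺ the anode: E°cell = +2.89 − (+1.60) = +1.29 V, n = 2.
Overall: F₂(g) + 2 Ce³⁺(aq) → 2 F⁻(aq) + 2 Ce⁴⁺(aq)
Q = [F⁻]^2·[Ce⁴⁺]^2 / (P(F₂)·[Ce³⁺]^2); log Q = -5.144.
E = E° − (0.0592/n) log Q = +1.29 − (0.0592/2)(-5.144) = +1.442 V.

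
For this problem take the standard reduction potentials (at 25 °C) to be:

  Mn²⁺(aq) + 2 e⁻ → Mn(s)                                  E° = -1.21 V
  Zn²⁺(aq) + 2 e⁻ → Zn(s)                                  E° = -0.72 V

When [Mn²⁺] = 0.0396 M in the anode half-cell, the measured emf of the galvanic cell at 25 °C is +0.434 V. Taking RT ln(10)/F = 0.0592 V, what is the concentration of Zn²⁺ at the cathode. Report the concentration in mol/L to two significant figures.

0.00051 M

Zn²⁺/Zn is the cathode, Mn²⁺/Mn the anode: E°cell = +0.49 V, n = 2.
Overall reaction: Zn²⁺(aq) + Mn(s) → Zn(s) + Mn²⁺(aq); Q = [Mn²⁺]^1/[Zn²⁺]^1.
From E = E° − (0.0592/n) log Q: log Q = (E° − E)·n/0.0592 = (+0.49 − (+0.434))·2/0.0592 = 1.8919.
So 1·log[Zn²⁺] = 1·log(0.0396) − log Q = -1.4023 − (1.8919) = -3.2942; [Zn²⁺] = 10^(-3.2942) ≈ 0.00051 M.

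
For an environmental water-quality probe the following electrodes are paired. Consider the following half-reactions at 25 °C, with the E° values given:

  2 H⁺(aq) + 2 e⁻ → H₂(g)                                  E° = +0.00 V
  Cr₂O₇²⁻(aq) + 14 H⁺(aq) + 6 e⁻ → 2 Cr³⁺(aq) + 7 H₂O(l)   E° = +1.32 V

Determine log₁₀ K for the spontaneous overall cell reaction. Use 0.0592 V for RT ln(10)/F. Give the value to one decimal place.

Cathode: Cr₂O₇²⁻/Cr³⁺; anode: H⁺/H₂. E°cell = +1.32 V, n = 6.
log K = nE°cell / 0.0592 = (6)(+1.32) / 0.0592 = 133.8.

133.8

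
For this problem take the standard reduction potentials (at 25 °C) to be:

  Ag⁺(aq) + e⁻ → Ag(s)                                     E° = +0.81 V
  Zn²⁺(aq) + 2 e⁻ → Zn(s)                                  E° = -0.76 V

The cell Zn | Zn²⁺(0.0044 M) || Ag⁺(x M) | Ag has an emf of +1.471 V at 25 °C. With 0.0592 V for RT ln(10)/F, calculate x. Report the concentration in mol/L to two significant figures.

Ag⁺/Ag is the cathode, Zn²⁺/Zn the anode: E°cell = +1.57 V, n = 2.
Overall reaction: 2 Ag⁺(aq) + Zn(s) → 2 Ag(s) + Zn²⁺(aq); Q = [Zn²⁺]^1/[Ag⁺]^2.
From E = E° − (0.0592/n) log Q: log Q = (E° − E)·n/0.0592 = (+1.57 − (+1.471))·2/0.0592 = 3.3446.
So 2·log[Ag⁺] = 1·log(0.0044) − log Q = -2.3565 − (3.3446) = -5.7011; log[Ag⁺] = -5.7011 / 2 = -2.8506; [Ag⁺] = 10^(-2.8506) ≈ 0.0014 M.

0.0014 M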